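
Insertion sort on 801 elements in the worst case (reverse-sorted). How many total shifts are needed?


In the worst case (reverse-sorted), each element shifts past all previous:
  Element 1: 1 shifts
  Element 2: 2 shifts
  Element 3: 3 shifts
  Element 4: 4 shifts
  Element 5: 5 shifts
  ...
  Element 800: 800 shifts
Total = 1 + 2 + ... + 800
= 801*(801-1)/2 = 320400


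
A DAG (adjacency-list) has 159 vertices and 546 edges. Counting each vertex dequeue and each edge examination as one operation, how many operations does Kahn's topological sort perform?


V = 159 (vertex processing)
E = 546 (edge processing)
V + E = 159 + 546 = 705


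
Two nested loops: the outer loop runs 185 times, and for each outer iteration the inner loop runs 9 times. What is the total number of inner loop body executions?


Outer loop: 185 iterations
Inner loop: 9 iterations per outer iteration
Total = 185 * 9 = 1665


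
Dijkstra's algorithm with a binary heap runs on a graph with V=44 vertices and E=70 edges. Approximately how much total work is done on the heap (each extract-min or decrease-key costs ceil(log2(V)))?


Dijkstra with a binary heap: each vertex is extracted once, each edge may relax once.
Each heap operation costs O(log V).
V + E = 44 + 70 = 114
ceil(log2(44)) = 6 (since 2^5 = 32 < 44 <= 64 = 2^6)
Total heap work = (V+E) * ceil(log2(V)) = 114 * 6 = 684


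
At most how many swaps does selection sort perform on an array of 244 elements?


Each of the 243 passes places one element in its final position.
Pass 1: swap minimum into position 0
Pass 2: swap minimum of remaining into position 1
...
Pass 243: last two elements, one swap
Maximum swaps = 244 - 1 = 243


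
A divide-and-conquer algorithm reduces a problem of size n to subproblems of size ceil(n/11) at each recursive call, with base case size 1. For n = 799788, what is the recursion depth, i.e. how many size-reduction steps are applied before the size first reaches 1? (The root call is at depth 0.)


Each step divides the size by 11 (rounding up); after k steps the size is ceil(n/11^k), which equals 1 exactly when 11^k >= n.
So the depth is the smallest k with 11^k >= 799788, i.e. ceil(log_11(799788)).
11^5 = 161051 < 799788 <= 1771561 = 11^6
Recursion depth = 6


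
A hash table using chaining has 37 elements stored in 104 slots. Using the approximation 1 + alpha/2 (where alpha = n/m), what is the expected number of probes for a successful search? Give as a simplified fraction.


Load factor alpha = n/m = 37/104
Expected probes = 1 + alpha/2 = 1 + 37/(2*104)
= 1 + 37/208
= 208/208 + 37/208
= 245/208


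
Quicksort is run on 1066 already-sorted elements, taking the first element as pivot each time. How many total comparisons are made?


Sum of comparisons per partition:
1065 + 1064 + ... + 1 + 0
= 1066 * (1066 - 1) / 2
= 1066 * 1065 / 2
= 567645


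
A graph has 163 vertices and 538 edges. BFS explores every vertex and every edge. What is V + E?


A full BFS traversal dequeues each vertex once and examines each edge once.
Vertex visits: 163
Edge visits: 538
V + E = 163 + 538 = 701


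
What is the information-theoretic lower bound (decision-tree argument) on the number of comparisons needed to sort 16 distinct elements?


A binary decision tree of height h has at most 2^h leaves and needs at least n! of them, so h >= ceil(log2(n!)).
Compute 16! as a running product:
  x2 = 2, x3 = 6, x4 = 24, x5 = 120
  x6 = 720, x7 = 5040, x8 = 40320, x9 = 362880
  x10 = 3628800, x11 = 39916800, x12 = 479001600, x13 = 6227020800
  x14 = 87178291200, x15 = 1307674368000, x16 = 20922789888000
16! = 20922789888000
Bracket between powers of 2:
  2^44 = 17592186044416 < 20922789888000 <= 35184372088832 = 2^45
So ceil(log2(16!)) = 45


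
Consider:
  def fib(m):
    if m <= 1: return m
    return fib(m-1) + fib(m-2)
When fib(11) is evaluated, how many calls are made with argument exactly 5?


Let N(m) = number of times fib(m) is called while evaluating fib(11).
N(11) = 1 (the initial call).
N(10) = 1 (only fib(11) calls it).
For 1 <= m <= 9: fib(m) is called by fib(m+1) and fib(m+2), so
  N(m) = N(m+1) + N(m+2).
fib(0) is called only by fib(2), so N(0) = N(2).
Walk down from m=11:
  N(11)=1, N(10)=1, N(9)=2, N(8)=3, N(7)=5, N(6)=8, N(5)=13
N(5) = 13


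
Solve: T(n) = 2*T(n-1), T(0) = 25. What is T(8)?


Unrolling:
T(8) = 2*T(7) = 2^2*T(6) = ... = 2^8*T(0)
= 2^8 * 25
= 256 * 25 = 6400


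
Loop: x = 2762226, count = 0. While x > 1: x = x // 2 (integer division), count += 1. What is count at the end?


The variable x halves each step:
x = 2762226 -> 1381113 -> 690556 -> 345278 -> 172639 -> 86319 -> 43159 -> 21579 -> 10789 -> 5394 -> 2697 -> 1348 -> 674 -> 337 -> 168 -> 84 -> 42 -> 21 -> 10 -> 5 -> 2 -> 1
Number of halvings = floor(log2(2762226)) = 21


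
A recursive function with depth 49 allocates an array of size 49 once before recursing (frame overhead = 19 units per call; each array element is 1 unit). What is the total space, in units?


Array allocation: 49 units (allocated once)
Stack frames: 49 deep * 19 per frame = 931 units
Total = 49 + 931 = 980


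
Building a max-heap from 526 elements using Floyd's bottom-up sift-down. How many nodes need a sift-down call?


In a heap of 526 elements (0-indexed array):
  Last element index: 525
  Parent of last element: floor((525 - 1) / 2) = 262
  Internal nodes: indices 0 to 262
  Count = floor(526/2) = 263


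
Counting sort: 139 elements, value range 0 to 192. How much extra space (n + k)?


n = 139 (output array)
k = 193 (count array for 193 distinct values)
Extra space = 139 + 193 = 332


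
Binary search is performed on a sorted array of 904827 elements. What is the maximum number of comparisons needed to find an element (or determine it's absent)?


Binary search halves the search space each comparison:
  Step 1: search space = 904827 -> 452413
  Step 2: search space = 452413 -> 226206
  Step 3: search space = 226206 -> 113103
  Step 4: search space = 113103 -> 56551
  Step 5: search space = 56551 -> 28275
  Step 6: search space = 28275 -> 14137
  Step 7: search space = 14137 -> 7068
  Step 8: search space = 7068 -> 3534
  Step 9: search space = 3534 -> 1767
  Step 10: search space = 1767 -> 883
  Step 11: search space = 883 -> 441
  Step 12: search space = 441 -> 220
  Step 13: search space = 220 -> 110
  Step 14: search space = 110 -> 55
  Step 15: search space = 55 -> 27
  Step 16: search space = 27 -> 13
  Step 17: search space = 13 -> 6
  Step 18: search space = 6 -> 3
  Step 19: search space = 3 -> 1
  Step 20: search space = 1 (final check)
Maximum comparisons = floor(log2(904827)) + 1 = 19 + 1 = 20


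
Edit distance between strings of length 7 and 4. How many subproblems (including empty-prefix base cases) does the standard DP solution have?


The table includes base cases (empty prefixes).
Rows: (m+1) = 8
Columns: (n+1) = 5
Total = 8 * 5 = 40


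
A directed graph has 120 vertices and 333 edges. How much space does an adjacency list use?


Adjacency list: one list head per vertex + one entry per edge
Vertex heads: 120
Edge entries: 333
Total = 120 + 333 = 453


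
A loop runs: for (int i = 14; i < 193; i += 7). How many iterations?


Loop starts at i = 14, increments by 7, stops when i >= 193.
Number of iterations = ceil((193 - 14) / 7)
= ceil(179 / 7)
= 26


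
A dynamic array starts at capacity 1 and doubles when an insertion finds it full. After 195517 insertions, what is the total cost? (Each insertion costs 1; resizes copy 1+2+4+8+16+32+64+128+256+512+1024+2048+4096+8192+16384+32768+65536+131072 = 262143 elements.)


Insertion cost: 195517 (one per element)
Resizes occur just before inserting elements 2, 3, 5, 9, ...
Elements copied at each resize: 1 + 2 + 4 + 8 + 16 + 32 + 64 + 128 + 256 + 512 + 1024 + 2048 + 4096 + 8192 + 16384 + 32768 + 65536 + 131072
Sum of copies = 262143 (geometric series: 2^k - 1)
Total = 195517 + 262143 = 457660


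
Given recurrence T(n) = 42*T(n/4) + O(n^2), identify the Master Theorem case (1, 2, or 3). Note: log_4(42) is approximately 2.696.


Master Theorem parameters: a=42, b=4, c=2
log_b(a) = 2.696
Compare b^c with a: 4^2 = 16 < 42, so c < log_b(a).
Comparing c=2 vs log_b(a)=2.696:
2 < 2.696 => Case 1
Result: T(n) = O(n^(log_4 42)) ~ O(n^2.696)
Master Theorem case = 1


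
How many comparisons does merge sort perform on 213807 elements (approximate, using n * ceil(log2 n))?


Recursion depth: ceil(log2(213807)) = 18
Each recursion level merges n = 213807 elements
Total = 213807 * 18 = 3848526


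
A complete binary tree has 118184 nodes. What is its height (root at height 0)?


In a complete binary tree, level k holds nodes 2^k .. 2^(k+1)-1 (1-indexed).
Height = floor(log2(n)) = floor(log2(118184)) = 16
Check: 2^16 = 65536 <= 118184 < 131072 = 2^17


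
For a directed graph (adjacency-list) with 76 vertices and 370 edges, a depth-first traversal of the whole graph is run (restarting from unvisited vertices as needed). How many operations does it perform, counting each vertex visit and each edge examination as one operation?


A full DFS traversal visits each vertex once and examines each edge once.
V = 76
E = 370
Sum = 76 + 370 = 446


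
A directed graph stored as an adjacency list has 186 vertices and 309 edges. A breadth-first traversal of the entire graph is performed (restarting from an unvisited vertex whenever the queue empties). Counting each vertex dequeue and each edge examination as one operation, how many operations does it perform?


A full BFS traversal dequeues each vertex once and examines each edge once.
Vertex visits: 186
Edge visits: 309
V + E = 186 + 309 = 495


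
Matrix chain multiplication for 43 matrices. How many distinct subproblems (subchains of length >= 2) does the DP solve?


Subproblems are indexed by (i, j) where i < j.
Number of such pairs = n*(n-1)/2
= 43 * 42 / 2
= 903


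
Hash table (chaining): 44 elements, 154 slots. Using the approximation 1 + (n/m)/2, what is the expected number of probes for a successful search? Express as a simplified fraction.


Computing expected probes:
alpha = 44/154
= 1 + alpha/2
= 1 + 44/(2*154)
= (2*154 + 44) / (2*154)
= 352/308 = 8/7


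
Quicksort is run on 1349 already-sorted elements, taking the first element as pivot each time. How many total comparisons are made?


Sum of comparisons per partition:
1348 + 1347 + ... + 1 + 0
= 1349 * (1349 - 1) / 2
= 1349 * 1348 / 2
= 909226


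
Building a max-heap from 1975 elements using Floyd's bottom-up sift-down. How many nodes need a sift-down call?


In a heap of 1975 elements (0-indexed array):
  Last element index: 1974
  Parent of last element: floor((1974 - 1) / 2) = 986
  Internal nodes: indices 0 to 986
  Count = floor(1975/2) = 987


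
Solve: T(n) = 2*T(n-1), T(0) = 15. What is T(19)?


Unrolling:
T(19) = 2*T(18) = 2^2*T(17) = ... = 2^19*T(0)
= 2^19 * 15
= 524288 * 15 = 7864320


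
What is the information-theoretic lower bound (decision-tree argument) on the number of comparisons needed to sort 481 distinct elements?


A binary decision tree of height h has at most 2^h leaves and needs at least n! of them, so h >= ceil(log2(n!)).
481! is far too large to multiply out, so use Stirling's series:
  ln(n!) ~ n ln n - n + (1/2) ln(2 pi n) + 1/(12n)  (error below 1/(360 n^3), negligible here)
  ln(481) = 6.1758673
  n ln n = 481 * 6.1758673 = 2970.5922
  (1/2) ln(2 pi * 481) = (1/2) ln(3022.2121) = 4.0069
  1/(12*481) = 0.0002
  ln(481!) ~ 2970.5922 - 481 + 4.0069 + 0.0002 = 2493.5993
Convert to base 2: log2(481!) = 2493.5993 / ln 2 = 2493.5993 / 0.69314718 = 3597.5033
ceil(3597.5033) = 3598


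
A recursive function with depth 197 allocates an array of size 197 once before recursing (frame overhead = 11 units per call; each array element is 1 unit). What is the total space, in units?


Array allocation: 197 units (allocated once)
Stack frames: 197 deep * 11 per frame = 2167 units
Total = 197 + 2167 = 2364


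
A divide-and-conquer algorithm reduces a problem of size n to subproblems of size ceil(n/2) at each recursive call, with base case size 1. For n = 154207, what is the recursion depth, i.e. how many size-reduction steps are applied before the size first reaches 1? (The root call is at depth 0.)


Each step divides the size by 2 (rounding up); after k steps the size is ceil(n/2^k), which equals 1 exactly when 2^k >= n.
So the depth is the smallest k with 2^k >= 154207, i.e. ceil(log_2(154207)).
2^17 = 131072 < 154207 <= 262144 = 2^18
Recursion depth = 18


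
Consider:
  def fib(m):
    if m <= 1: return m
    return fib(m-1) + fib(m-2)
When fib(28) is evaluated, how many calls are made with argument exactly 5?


Let N(m) = number of times fib(m) is called while evaluating fib(28).
N(28) = 1 (the initial call).
N(27) = 1 (only fib(28) calls it).
For 1 <= m <= 26: fib(m) is called by fib(m+1) and fib(m+2), so
  N(m) = N(m+1) + N(m+2).
fib(0) is called only by fib(2), so N(0) = N(2).
Walk down from m=28:
  N(28)=1, N(27)=1, N(26)=2, N(25)=3, N(24)=5, N(23)=8, N(22)=13, N(21)=21, N(20)=34, N(19)=55, N(18)=89, N(17)=144, N(16)=233, N(15)=377, N(14)=610, N(13)=987, N(12)=1597, N(11)=2584, N(10)=4181, N(9)=6765, N(8)=10946, N(7)=17711, N(6)=28657, N(5)=46368
N(5) = 46368


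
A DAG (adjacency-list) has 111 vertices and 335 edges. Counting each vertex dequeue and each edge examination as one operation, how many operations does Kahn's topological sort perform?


V = 111 (vertex processing)
E = 335 (edge processing)
V + E = 111 + 335 = 446


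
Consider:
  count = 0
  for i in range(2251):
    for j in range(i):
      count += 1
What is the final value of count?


For each i, the inner loop runs i times:
  i=0: inner runs 0 times
  i=1: inner runs 1 time
  i=2: inner runs 2 times
  i=3: inner runs 3 times
  i=4: inner runs 4 times
  i=5: inner runs 5 times
  i=6: inner runs 6 times
  i=7: inner runs 7 times
  ...
Total = 0 + 1 + 2 + ... + 2250 = 2251*(2251-1)/2 = 2532375


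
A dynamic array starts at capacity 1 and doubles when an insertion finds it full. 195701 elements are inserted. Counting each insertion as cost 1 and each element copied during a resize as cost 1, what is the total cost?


n = 195701
Insertion costs: 195701
Resizes copy 1, 2, 4, ... up to the largest power of 2 that is <= n-1 = 195700, i.e. 131072.
Copy costs = 1 + 2 + 4 + 8 + 16 + 32 + 64 + 128 + 256 + 512 + 1024 + 2048 + 4096 + 8192 + 16384 + 32768 + 65536 + 131072 = 262143
Total = 195701 + 262143 = 457844


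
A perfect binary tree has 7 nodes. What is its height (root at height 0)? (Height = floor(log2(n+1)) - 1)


For a perfect binary tree of height h: n = 2^(h+1) - 1, so h = log2(n+1) - 1.
  n + 1 = 8 = 2^3
  log2(8) = 3
  height = 3 - 1 = 2


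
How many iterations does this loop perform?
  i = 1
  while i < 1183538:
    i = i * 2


The loop variable doubles each iteration:
i = 1 -> 2 -> 4 -> 8 -> 16 -> 32 -> 64 -> 128 -> 256 -> 512 -> 1024 -> 2048 -> 4096 -> 8192 -> 16384 -> 32768 -> 65536 -> 131072 -> 262144 -> 524288 -> 1048576 -> 2097152 (stop, 2097152 >= 1183538)
Number of doublings = ceil(log2(1183538)) = 21


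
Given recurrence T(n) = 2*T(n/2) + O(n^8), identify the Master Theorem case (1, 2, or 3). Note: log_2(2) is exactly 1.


Master Theorem parameters: a=2, b=2, c=8
log_b(a) = 1
Compare b^c with a: 2^8 = 256 > 2, so c > log_b(a).
Comparing c=8 vs log_b(a)=1:
8 > 1 => Case 3
Result: T(n) = O(n^8)
Master Theorem case = 3


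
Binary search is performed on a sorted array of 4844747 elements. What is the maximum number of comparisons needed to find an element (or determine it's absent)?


Binary search halves the search space each comparison:
  Step 1: search space = 4844747 -> 2422373
  Step 2: search space = 2422373 -> 1211186
  Step 3: search space = 1211186 -> 605593
  Step 4: search space = 605593 -> 302796
  Step 5: search space = 302796 -> 151398
  Step 6: search space = 151398 -> 75699
  Step 7: search space = 75699 -> 37849
  Step 8: search space = 37849 -> 18924
  Step 9: search space = 18924 -> 9462
  Step 10: search space = 9462 -> 4731
  Step 11: search space = 4731 -> 2365
  Step 12: search space = 2365 -> 1182
  Step 13: search space = 1182 -> 591
  Step 14: search space = 591 -> 295
  Step 15: search space = 295 -> 147
  Step 16: search space = 147 -> 73
  Step 17: search space = 73 -> 36
  Step 18: search space = 36 -> 18
  Step 19: search space = 18 -> 9
  Step 20: search space = 9 -> 4
  Step 21: search space = 4 -> 2
  Step 22: search space = 2 -> 1
  Step 23: search space = 1 (final check)
Maximum comparisons = floor(log2(4844747)) + 1 = 22 + 1 = 23


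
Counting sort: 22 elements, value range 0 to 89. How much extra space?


n = 22 (output array)
k = 90 (count array for 90 distinct values)
Extra space = 22 + 90 = 112


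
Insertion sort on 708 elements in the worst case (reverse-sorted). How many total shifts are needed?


In the worst case (reverse-sorted), each element shifts past all previous:
  Element 1: 1 shifts
  Element 2: 2 shifts
  Element 3: 3 shifts
  Element 4: 4 shifts
  Element 5: 5 shifts
  ...
  Element 707: 707 shifts
Total = 1 + 2 + ... + 707
= 708*(708-1)/2 = 250278


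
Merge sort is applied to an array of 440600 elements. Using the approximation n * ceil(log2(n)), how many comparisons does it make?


Merge sort divides the array into halves recursively.
Number of levels = ceil(log2(440600)) = 19
At each level, approximately n = 440600 comparisons are needed for merging.
Total comparisons ~ n * ceil(log2(n)) = 440600 * 19 = 8371400


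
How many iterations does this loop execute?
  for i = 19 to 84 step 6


The loop variable i takes values starting at 19 and increments by 6 each iteration.
Sequence: i = 19, 25, 31, 37, 43, 49, 55, 61, 67, ...
The upper bound 84 is inclusive, so the count is floor((last - first) / step) + 1:
floor((84 - 19) / 6) + 1 = floor(65/6) + 1 = 10 + 1 = 11


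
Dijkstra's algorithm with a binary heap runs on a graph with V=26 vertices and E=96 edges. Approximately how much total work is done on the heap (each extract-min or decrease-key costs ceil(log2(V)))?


Dijkstra with a binary heap: each vertex is extracted once, each edge may relax once.
Each heap operation costs O(log V).
V + E = 26 + 96 = 122
ceil(log2(26)) = 5 (since 2^4 = 16 < 26 <= 32 = 2^5)
Total heap work = (V+E) * ceil(log2(V)) = 122 * 5 = 610


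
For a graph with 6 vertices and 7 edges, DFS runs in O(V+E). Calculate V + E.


A full DFS traversal visits each vertex once and examines each edge once.
V = 6
E = 7
Sum = 6 + 7 = 13


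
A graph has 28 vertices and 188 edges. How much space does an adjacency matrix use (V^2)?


Adjacency matrix: V x V grid of entries
Space = V^2 = 28^2 = 28 * 28 = 784


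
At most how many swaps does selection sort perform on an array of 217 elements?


Each of the 216 passes places one element in its final position.
Pass 1: swap minimum into position 0
Pass 2: swap minimum of remaining into position 1
...
Pass 216: last two elements, one swap
Maximum swaps = 217 - 1 = 216


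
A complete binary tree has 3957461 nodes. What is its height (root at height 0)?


In a complete binary tree, level k holds nodes 2^k .. 2^(k+1)-1 (1-indexed).
Height = floor(log2(n)) = floor(log2(3957461)) = 21
Check: 2^21 = 2097152 <= 3957461 < 4194304 = 2^22


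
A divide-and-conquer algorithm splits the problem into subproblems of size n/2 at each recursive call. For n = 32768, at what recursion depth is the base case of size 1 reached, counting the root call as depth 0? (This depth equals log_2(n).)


At each depth, the problem size is divided by 2:
  Depth 0: problem size = 32768
  Depth 1: problem size = 16384
  Depth 2: problem size = 8192
  Depth 3: problem size = 4096
  Depth 4: problem size = 2048
  Depth 5: problem size = 1024
  Depth 6: problem size = 512
  Depth 7: problem size = 256
  Depth 8: problem size = 128
  Depth 9: problem size = 64
  Depth 10: problem size = 32
  Depth 11: problem size = 16
  Depth 12: problem size = 8
  Depth 13: problem size = 4
  Depth 14: problem size = 2
  Depth 15: problem size = 1 (base case)
The base case is reached at depth log_2(32768) = 15 (the tree has 16 levels counting depth 0, but the depth asked for is 15).
Recursion depth = 15


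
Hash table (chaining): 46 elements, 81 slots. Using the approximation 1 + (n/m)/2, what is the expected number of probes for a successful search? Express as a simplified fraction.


Computing expected probes:
alpha = 46/81
= 1 + alpha/2
= 1 + 46/(2*81)
= (2*81 + 46) / (2*81)
= 208/162 = 104/81


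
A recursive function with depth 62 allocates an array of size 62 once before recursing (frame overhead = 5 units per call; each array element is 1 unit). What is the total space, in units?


Array allocation: 62 units (allocated once)
Stack frames: 62 deep * 5 per frame = 310 units
Total = 62 + 310 = 372


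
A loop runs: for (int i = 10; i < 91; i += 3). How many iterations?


Loop starts at i = 10, increments by 3, stops when i >= 91.
Number of iterations = ceil((91 - 10) / 3)
= ceil(81 / 3)
= 27


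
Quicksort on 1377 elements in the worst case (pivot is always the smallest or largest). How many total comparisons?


In the worst case, each partition step picks the worst pivot:
  Partition 1: 1376 comparisons (n-1 elements to compare)
  Partition 2: 1375 comparisons
  Partition 3: 1374 comparisons
  Partition 4: 1373 comparisons
  Partition 5: 1372 comparisons
  ...
  Last partition: 0 comparisons
Total = (n-1) + (n-2) + ... + 1 + 0 = n*(n-1)/2
= 1377*1376/2 = 947376


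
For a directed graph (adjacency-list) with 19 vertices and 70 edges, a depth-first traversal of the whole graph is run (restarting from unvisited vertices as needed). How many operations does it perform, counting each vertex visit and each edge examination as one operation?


A full DFS traversal visits each vertex once and examines each edge once.
V = 19
E = 70
Sum = 19 + 70 = 89


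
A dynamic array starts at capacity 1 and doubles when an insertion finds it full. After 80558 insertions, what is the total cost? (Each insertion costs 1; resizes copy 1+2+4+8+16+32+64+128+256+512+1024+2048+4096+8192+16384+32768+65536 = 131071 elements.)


Insertion cost: 80558 (one per element)
Resizes occur just before inserting elements 2, 3, 5, 9, ...
Elements copied at each resize: 1 + 2 + 4 + 8 + 16 + 32 + 64 + 128 + 256 + 512 + 1024 + 2048 + 4096 + 8192 + 16384 + 32768 + 65536
Sum of copies = 131071 (geometric series: 2^k - 1)
Total = 80558 + 131071 = 211629


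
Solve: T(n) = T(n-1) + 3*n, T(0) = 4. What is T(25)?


Expanding the recurrence:
T(25) = T(24) + 3*25
       = T(23) + 3*24 + 3*25
       ...
       = T(0) + 3*(1 + 2 + ... + 25)
       = 4 + 3 * 25*26/2
       = 4 + 3 * 325
       = 4 + 975 = 979


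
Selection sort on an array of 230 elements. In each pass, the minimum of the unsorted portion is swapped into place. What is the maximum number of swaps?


Selection sort performs one swap per pass:
  Pass 1: find min in positions 0 to 229, swap with position 0
  Pass 2: find min in positions 1 to 229, swap with position 1
  Pass 3: find min in positions 2 to 229, swap with position 2
  Pass 4: find min in positions 3 to 229, swap with position 3
  Pass 5: find min in positions 4 to 229, swap with position 4
  ... (224 more passes)
Total passes (and swaps) = n - 1 = 230 - 1 = 229


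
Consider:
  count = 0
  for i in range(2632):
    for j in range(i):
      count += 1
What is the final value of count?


For each i, the inner loop runs i times:
  i=0: inner runs 0 times
  i=1: inner runs 1 time
  i=2: inner runs 2 times
  i=3: inner runs 3 times
  i=4: inner runs 4 times
  i=5: inner runs 5 times
  i=6: inner runs 6 times
  i=7: inner runs 7 times
  ...
Total = 0 + 1 + 2 + ... + 2631 = 2632*(2632-1)/2 = 3462396


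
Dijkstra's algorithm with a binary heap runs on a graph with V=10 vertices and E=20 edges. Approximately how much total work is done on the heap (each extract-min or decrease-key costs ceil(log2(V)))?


Dijkstra with a binary heap: each vertex is extracted once, each edge may relax once.
Each heap operation costs O(log V).
V + E = 10 + 20 = 30
ceil(log2(10)) = 4 (since 2^3 = 8 < 10 <= 16 = 2^4)
Total heap work = (V+E) * ceil(log2(V)) = 30 * 4 = 120


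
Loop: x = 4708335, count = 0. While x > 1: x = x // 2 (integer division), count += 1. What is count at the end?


The variable x halves each step:
x = 4708335 -> 2354167 -> 1177083 -> 588541 -> 294270 -> 147135 -> 73567 -> 36783 -> 18391 -> 9195 -> 4597 -> 2298 -> 1149 -> 574 -> 287 -> 143 -> 71 -> 35 -> 17 -> 8 -> 4 -> 2 -> 1
Number of halvings = floor(log2(4708335)) = 22


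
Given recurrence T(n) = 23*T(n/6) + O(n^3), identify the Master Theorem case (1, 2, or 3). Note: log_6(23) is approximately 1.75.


Master Theorem parameters: a=23, b=6, c=3
log_b(a) = 1.75
Compare b^c with a: 6^3 = 216 > 23, so c > log_b(a).
Comparing c=3 vs log_b(a)=1.75:
3 > 1.75 => Case 3
Result: T(n) = O(n^3)
Master Theorem case = 3


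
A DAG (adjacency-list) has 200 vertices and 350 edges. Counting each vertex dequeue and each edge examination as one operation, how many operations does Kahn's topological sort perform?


V = 200 (vertex processing)
E = 350 (edge processing)
V + E = 200 + 350 = 550


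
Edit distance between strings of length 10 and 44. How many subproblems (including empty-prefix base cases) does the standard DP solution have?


The table includes base cases (empty prefixes).
Rows: (m+1) = 11
Columns: (n+1) = 45
Total = 11 * 45 = 495


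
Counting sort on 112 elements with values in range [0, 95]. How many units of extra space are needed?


Output array size: 112 (to store sorted result)
Count array size: 96 (one slot per possible value, range 0 to 95)
Total extra space = 112 + 96 = 208


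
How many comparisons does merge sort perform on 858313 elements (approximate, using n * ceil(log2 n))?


Recursion depth: ceil(log2(858313)) = 20
Each recursion level merges n = 858313 elements
Total = 858313 * 20 = 17166260


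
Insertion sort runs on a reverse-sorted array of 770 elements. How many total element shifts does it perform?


Sum of shifts = 1 + 2 + 3 + ... + 769
= 770 * 769 / 2
= 592130 / 2
= 296065


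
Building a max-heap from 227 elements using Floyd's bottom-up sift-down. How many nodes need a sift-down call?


In a heap of 227 elements (0-indexed array):
  Last element index: 226
  Parent of last element: floor((226 - 1) / 2) = 112
  Internal nodes: indices 0 to 112
  Count = floor(227/2) = 113


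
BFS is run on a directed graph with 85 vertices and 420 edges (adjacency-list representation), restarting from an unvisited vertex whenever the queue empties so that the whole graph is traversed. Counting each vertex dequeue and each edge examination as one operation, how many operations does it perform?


A full BFS traversal dequeues each vertex exactly once and examines each directed edge exactly once.
V = 85 (vertex processing cost)
E = 420 (edge examination cost)
Total operations proportional to V + E = 85 + 420 = 505


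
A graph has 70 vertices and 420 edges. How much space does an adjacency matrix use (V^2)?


Adjacency matrix: V x V grid of entries
Space = V^2 = 70^2 = 70 * 70 = 4900


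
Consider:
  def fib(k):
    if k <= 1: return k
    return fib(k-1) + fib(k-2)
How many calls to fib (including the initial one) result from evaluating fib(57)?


Let C(m) = total calls to evaluate fib(m). Then C(0)=C(1)=1, and
C(m) = 1 + C(m-1) + C(m-2) for m >= 2.
Build the table (each entry = 1 + previous two):
  C(0) = 1
  C(1) = 1
  C(2) = 1 + 1 + 1 = 3
  C(3) = 1 + 3 + 1 = 5
  C(4) = 1 + 5 + 3 = 9
  C(5) = 1 + 9 + 5 = 15
  C(6) = 1 + 15 + 9 = 25
  C(7) = 1 + 25 + 15 = 41
  C(8) = 1 + 41 + 25 = 67
  C(9) = 1 + 67 + 41 = 109
  C(10) = 1 + 109 + 67 = 177
  C(11) = 1 + 177 + 109 = 287
  C(12) = 1 + 287 + 177 = 465
  C(13) = 1 + 465 + 287 = 753
  C(14) = 1 + 753 + 465 = 1219
  C(15) = 1 + 1219 + 753 = 1973
  C(16) = 1 + 1973 + 1219 = 3193
  C(17) = 1 + 3193 + 1973 = 5167
  C(18) = 1 + 5167 + 3193 = 8361
  C(19) = 1 + 8361 + 5167 = 13529
  C(20) = 1 + 13529 + 8361 = 21891
  C(21) = 1 + 21891 + 13529 = 35421
  C(22) = 1 + 35421 + 21891 = 57313
  C(23) = 1 + 57313 + 35421 = 92735
  C(24) = 1 + 92735 + 57313 = 150049
  C(25) = 1 + 150049 + 92735 = 242785
  C(26) = 1 + 242785 + 150049 = 392835
  C(27) = 1 + 392835 + 242785 = 635621
  C(28) = 1 + 635621 + 392835 = 1028457
  C(29) = 1 + 1028457 + 635621 = 1664079
  C(30) = 1 + 1664079 + 1028457 = 2692537
  C(31) = 1 + 2692537 + 1664079 = 4356617
  C(32) = 1 + 4356617 + 2692537 = 7049155
  C(33) = 1 + 7049155 + 4356617 = 11405773
  C(34) = 1 + 11405773 + 7049155 = 18454929
  C(35) = 1 + 18454929 + 11405773 = 29860703
  C(36) = 1 + 29860703 + 18454929 = 48315633
  C(37) = 1 + 48315633 + 29860703 = 78176337
  C(38) = 1 + 78176337 + 48315633 = 126491971
  C(39) = 1 + 126491971 + 78176337 = 204668309
  C(40) = 1 + 204668309 + 126491971 = 331160281
  C(41) = 1 + 331160281 + 204668309 = 535828591
  C(42) = 1 + 535828591 + 331160281 = 866988873
  C(43) = 1 + 866988873 + 535828591 = 1402817465
  C(44) = 1 + 1402817465 + 866988873 = 2269806339
  C(45) = 1 + 2269806339 + 1402817465 = 3672623805
  C(46) = 1 + 3672623805 + 2269806339 = 5942430145
  C(47) = 1 + 5942430145 + 3672623805 = 9615053951
  C(48) = 1 + 9615053951 + 5942430145 = 15557484097
  C(49) = 1 + 15557484097 + 9615053951 = 25172538049
  C(50) = 1 + 25172538049 + 15557484097 = 40730022147
  C(51) = 1 + 40730022147 + 25172538049 = 65902560197
  C(52) = 1 + 65902560197 + 40730022147 = 106632582345
  C(53) = 1 + 106632582345 + 65902560197 = 172535142543
  C(54) = 1 + 172535142543 + 106632582345 = 279167724889
  C(55) = 1 + 279167724889 + 172535142543 = 451702867433
  C(56) = 1 + 451702867433 + 279167724889 = 730870592323
  C(57) = 1 + 730870592323 + 451702867433 = 1182573459757
Total calls for fib(57) = 1182573459757


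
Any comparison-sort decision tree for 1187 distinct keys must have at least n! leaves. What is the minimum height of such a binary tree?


A binary decision tree of height h has at most 2^h leaves and needs at least n! of them, so h >= ceil(log2(n!)).
1187! is far too large to multiply out, so use Stirling's series:
  ln(n!) ~ n ln n - n + (1/2) ln(2 pi n) + 1/(12n)  (error below 1/(360 n^3), negligible here)
  ln(1187) = 7.0791844
  n ln n = 1187 * 7.0791844 = 8402.9919
  (1/2) ln(2 pi * 1187) = (1/2) ln(7458.1410) = 4.4585
  1/(12*1187) = 0.0001
  ln(1187!) ~ 8402.9919 - 1187 + 4.4585 + 0.0001 = 7220.4505
Convert to base 2: log2(1187!) = 7220.4505 / ln 2 = 7220.4505 / 0.69314718 = 10416.9081
ceil(10416.9081) = 10417


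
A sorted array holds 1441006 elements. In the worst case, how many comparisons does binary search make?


Halving sequence: 1441006 -> 720503 -> 360251 -> 180125 -> 90062 -> 45031 -> 22515 -> 11257 -> 5628 -> 2814 -> 1407 -> 703 -> 351 -> 175 -> 87 -> 43 -> 21 -> 10 -> 5 -> 2 -> 1
Number of halvings = 20
Max comparisons = 20 + 1 = 21


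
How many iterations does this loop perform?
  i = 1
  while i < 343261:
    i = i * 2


The loop variable doubles each iteration:
i = 1 -> 2 -> 4 -> 8 -> 16 -> 32 -> 64 -> 128 -> 256 -> 512 -> 1024 -> 2048 -> 4096 -> 8192 -> 16384 -> 32768 -> 65536 -> 131072 -> 262144 -> 524288 (stop, 524288 >= 343261)
Number of doublings = ceil(log2(343261)) = 19


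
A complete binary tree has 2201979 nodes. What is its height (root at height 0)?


In a complete binary tree, level k holds nodes 2^k .. 2^(k+1)-1 (1-indexed).
Height = floor(log2(n)) = floor(log2(2201979)) = 21
Check: 2^21 = 2097152 <= 2201979 < 4194304 = 2^22


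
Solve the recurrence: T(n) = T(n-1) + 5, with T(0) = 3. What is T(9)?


Unrolling the recurrence:
T(9) = T(8) + 5
       = T(7) + 5 + 5
       = T(6) + 5*3
       ...
       = T(0) + 5*9
       = 3 + 45 = 48


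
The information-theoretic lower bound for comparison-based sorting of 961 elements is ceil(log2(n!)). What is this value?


A binary decision tree of height h has at most 2^h leaves and needs at least n! of them, so h >= ceil(log2(n!)).
961! is far too large to multiply out, so use Stirling's series:
  ln(n!) ~ n ln n - n + (1/2) ln(2 pi n) + 1/(12n)  (error below 1/(360 n^3), negligible here)
  ln(961) = 6.8679744
  n ln n = 961 * 6.8679744 = 6600.1234
  (1/2) ln(2 pi * 961) = (1/2) ln(6038.1411) = 4.3529
  1/(12*961) = 0.0001
  ln(961!) ~ 6600.1234 - 961 + 4.3529 + 0.0001 = 5643.4764
Convert to base 2: log2(961!) = 5643.4764 / ln 2 = 5643.4764 / 0.69314718 = 8141.8154
ceil(8141.8154) = 8142


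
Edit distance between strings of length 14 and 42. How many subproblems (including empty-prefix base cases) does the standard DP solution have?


The table includes base cases (empty prefixes).
Rows: (m+1) = 15
Columns: (n+1) = 43
Total = 15 * 43 = 645


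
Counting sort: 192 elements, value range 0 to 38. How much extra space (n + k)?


n = 192 (output array)
k = 39 (count array for 39 distinct values)
Extra space = 192 + 39 = 231


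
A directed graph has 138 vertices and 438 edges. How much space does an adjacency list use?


Adjacency list: one list head per vertex + one entry per edge
Vertex heads: 138
Edge entries: 438
Total = 138 + 438 = 576


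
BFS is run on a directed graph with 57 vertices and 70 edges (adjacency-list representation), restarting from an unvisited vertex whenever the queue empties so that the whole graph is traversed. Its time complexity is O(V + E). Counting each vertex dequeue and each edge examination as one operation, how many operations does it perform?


A full BFS traversal dequeues each vertex exactly once and examines each directed edge exactly once.
V = 57 (vertex processing cost)
E = 70 (edge examination cost)
Total operations proportional to V + E = 57 + 70 = 127


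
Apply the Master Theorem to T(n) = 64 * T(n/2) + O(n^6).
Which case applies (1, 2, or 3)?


The Master Theorem: T(n) = a*T(n/b) + O(n^c)
  a = 64, b = 2, c = 6
log_b(a) = log_2(64) = 6
Compare b^c with a: 2^6 = 64 = 64, so c = log_b(a).
Since c = log_b(a) exactly, Case 2 applies.
T(n) = O(n^6 * log(n))
Master Theorem case = 2


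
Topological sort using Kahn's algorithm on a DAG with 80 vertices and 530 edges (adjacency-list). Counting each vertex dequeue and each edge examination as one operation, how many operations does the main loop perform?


Kahn's algorithm:
  1. Compute in-degrees: O(V + E)
  2. Process queue: each vertex dequeued once (O(V))
     each edge examined once (O(E))
Total = V + E = 80 + 530 = 610


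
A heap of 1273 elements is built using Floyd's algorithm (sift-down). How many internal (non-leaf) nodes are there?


Leaf nodes occupy roughly half the array.
Sift-down is called for each internal node, starting from the last one.
Internal nodes = floor(n/2) = floor(1273/2) = 636


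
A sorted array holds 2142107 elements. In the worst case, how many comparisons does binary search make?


Halving sequence: 2142107 -> 1071053 -> 535526 -> 267763 -> 133881 -> 66940 -> 33470 -> 16735 -> 8367 -> 4183 -> 2091 -> 1045 -> 522 -> 261 -> 130 -> 65 -> 32 -> 16 -> 8 -> 4 -> 2 -> 1
Number of halvings = 21
Max comparisons = 21 + 1 = 22


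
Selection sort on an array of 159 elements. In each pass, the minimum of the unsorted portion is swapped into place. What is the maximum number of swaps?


Selection sort performs one swap per pass:
  Pass 1: find min in positions 0 to 158, swap with position 0
  Pass 2: find min in positions 1 to 158, swap with position 1
  Pass 3: find min in positions 2 to 158, swap with position 2
  Pass 4: find min in positions 3 to 158, swap with position 3
  Pass 5: find min in positions 4 to 158, swap with position 4
  ... (153 more passes)
Total passes (and swaps) = n - 1 = 159 - 1 = 158


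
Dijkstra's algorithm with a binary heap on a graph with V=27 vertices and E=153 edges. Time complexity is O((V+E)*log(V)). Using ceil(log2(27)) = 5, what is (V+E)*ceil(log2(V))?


Dijkstra with a binary heap: each vertex is extracted once, each edge may relax once.
Each heap operation costs O(log V).
V + E = 27 + 153 = 180
ceil(log2(27)) = 5 (since 2^4 = 16 < 27 <= 32 = 2^5)
Total heap work = (V+E) * ceil(log2(V)) = 180 * 5 = 900


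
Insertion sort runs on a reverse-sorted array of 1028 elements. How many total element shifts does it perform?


Sum of shifts = 1 + 2 + 3 + ... + 1027
= 1028 * 1027 / 2
= 1055756 / 2
= 527878


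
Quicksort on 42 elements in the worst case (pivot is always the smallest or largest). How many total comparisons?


In the worst case, each partition step picks the worst pivot:
  Partition 1: 41 comparisons (n-1 elements to compare)
  Partition 2: 40 comparisons
  Partition 3: 39 comparisons
  Partition 4: 38 comparisons
  Partition 5: 37 comparisons
  ...
  Last partition: 0 comparisons
Total = (n-1) + (n-2) + ... + 1 + 0 = n*(n-1)/2
= 42*41/2 = 861


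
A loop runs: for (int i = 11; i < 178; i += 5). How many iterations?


Loop starts at i = 11, increments by 5, stops when i >= 178.
Number of iterations = ceil((178 - 11) / 5)
= ceil(167 / 5)
= 34


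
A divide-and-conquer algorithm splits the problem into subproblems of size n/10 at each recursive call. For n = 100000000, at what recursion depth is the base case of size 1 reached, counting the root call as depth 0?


At each depth, the problem size is divided by 10:
  Depth 0: problem size = 100000000
  Depth 1: problem size = 10000000
  Depth 2: problem size = 1000000
  Depth 3: problem size = 100000
  Depth 4: problem size = 10000
  Depth 5: problem size = 1000
  Depth 6: problem size = 100
  Depth 7: problem size = 10
  Depth 8: problem size = 1 (base case)
The base case is reached at depth log_10(100000000) = 8 (the tree has 9 levels counting depth 0, but the depth asked for is 8).
Recursion depth = 8


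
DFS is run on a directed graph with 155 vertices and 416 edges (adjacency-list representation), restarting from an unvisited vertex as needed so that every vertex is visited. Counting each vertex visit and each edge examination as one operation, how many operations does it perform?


A full DFS traversal processes each vertex exactly once (push/pop on stack).
Each directed edge is examined once.
V = 155, E = 416
V + E = 571


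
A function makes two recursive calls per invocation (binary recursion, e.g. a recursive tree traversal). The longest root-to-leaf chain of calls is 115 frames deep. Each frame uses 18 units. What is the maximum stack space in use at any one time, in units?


Binary recursion: the two calls run one after the other, so only one root-to-leaf chain of frames is on the stack at a time.
Maximum depth (longest chain) = 115 frames
Each frame = 18 units
Max stack space = 115 * 18 = 2070


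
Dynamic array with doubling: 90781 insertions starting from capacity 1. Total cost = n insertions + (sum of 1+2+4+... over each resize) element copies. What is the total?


n = 90781
Insertion costs: 90781
Resizes copy 1, 2, 4, ... up to the largest power of 2 that is <= n-1 = 90780, i.e. 65536.
Copy costs = 1 + 2 + 4 + 8 + 16 + 32 + 64 + 128 + 256 + 512 + 1024 + 2048 + 4096 + 8192 + 16384 + 32768 + 65536 = 131071
Total = 90781 + 131071 = 221852


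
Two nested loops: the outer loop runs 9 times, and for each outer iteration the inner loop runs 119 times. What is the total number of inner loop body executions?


Outer loop: 9 iterations
Inner loop: 119 iterations per outer iteration
Total = 9 * 119 = 1071


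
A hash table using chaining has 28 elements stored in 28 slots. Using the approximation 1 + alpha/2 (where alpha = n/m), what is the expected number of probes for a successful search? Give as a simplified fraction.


Load factor alpha = n/m = 28/28
Expected probes = 1 + alpha/2 = 1 + 28/(2*28)
= 1 + 28/56
= 56/56 + 28/56
= 84/56
Simplify: 3/2


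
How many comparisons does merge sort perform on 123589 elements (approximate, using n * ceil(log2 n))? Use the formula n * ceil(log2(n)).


Recursion depth: ceil(log2(123589)) = 17
Each recursion level merges n = 123589 elements
Total = 123589 * 17 = 2101013
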